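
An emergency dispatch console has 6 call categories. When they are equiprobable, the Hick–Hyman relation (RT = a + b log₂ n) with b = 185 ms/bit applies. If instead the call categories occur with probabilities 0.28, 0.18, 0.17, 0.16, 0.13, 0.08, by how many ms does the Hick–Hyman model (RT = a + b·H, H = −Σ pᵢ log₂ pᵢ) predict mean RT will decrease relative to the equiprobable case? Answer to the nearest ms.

Equiprobable entropy H₀ = log₂ 6 = 2.5850 bits.
Skewed entropy H = −Σ pᵢ log₂ pᵢ = 2.4913 bits.
ΔRT = b·(H₀ − H) = 185 × 0.0937 = 17.33 ms.

17 ms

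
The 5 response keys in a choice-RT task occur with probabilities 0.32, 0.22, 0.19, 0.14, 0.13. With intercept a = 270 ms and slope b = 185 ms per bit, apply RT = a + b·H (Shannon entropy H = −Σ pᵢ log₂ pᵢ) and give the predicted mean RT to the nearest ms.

Entropy contributions −pᵢ log₂ pᵢ: 0.5260, 0.4806, 0.4552, 0.3971, 0.3826; sum H = 2.2416 bits.
RT = a + bH = 270 + 185·2.2416 = 684.69 ms.

685 ms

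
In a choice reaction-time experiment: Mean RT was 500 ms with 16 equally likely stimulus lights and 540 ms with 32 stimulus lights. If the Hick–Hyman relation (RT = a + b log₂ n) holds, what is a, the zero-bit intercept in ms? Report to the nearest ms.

340 ms

b = (RT₂ − RT₁)/(log₂ n₂ − log₂ n₁) = (540 − 500)/(5 − 4) = 40 ms/bit.
a = RT₁ − b·log₂ n₁ = 500 − 40 × 4 = 340.000 ms.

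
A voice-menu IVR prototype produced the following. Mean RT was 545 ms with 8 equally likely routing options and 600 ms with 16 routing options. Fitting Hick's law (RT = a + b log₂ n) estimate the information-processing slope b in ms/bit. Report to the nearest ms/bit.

55 ms/bit

The slope on a log₂ axis is (600 − 545) / (4 − 3) = 55 ms/bit.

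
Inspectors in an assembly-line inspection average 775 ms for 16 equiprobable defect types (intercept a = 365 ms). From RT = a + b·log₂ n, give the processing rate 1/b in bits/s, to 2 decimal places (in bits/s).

Choice component = 775 − 365 = 410 ms over log₂(16) = 4 bits.
b = 410 / 4 = 102.500 ms/bit, so 1/b = 9.756 bits/s.

9.76 bits/s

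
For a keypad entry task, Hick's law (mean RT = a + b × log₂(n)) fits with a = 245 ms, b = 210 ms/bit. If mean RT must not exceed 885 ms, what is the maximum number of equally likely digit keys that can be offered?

8

Information budget: (885 − 245)/210 = 3.0476 bits, so n ≤ 2^3.0476 = 8.268 → at most 8.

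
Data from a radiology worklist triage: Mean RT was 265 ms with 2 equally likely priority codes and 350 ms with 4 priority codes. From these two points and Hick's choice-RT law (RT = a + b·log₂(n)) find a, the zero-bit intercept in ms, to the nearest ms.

Slope: b = (350 − 265) / (log₂ 4 − log₂ 2) = 85/1.0000 = 85 ms/bit.
a = RT₁ − b·log₂ n₁ = 265 − 85 × 1 = 180.000 ms.

180 ms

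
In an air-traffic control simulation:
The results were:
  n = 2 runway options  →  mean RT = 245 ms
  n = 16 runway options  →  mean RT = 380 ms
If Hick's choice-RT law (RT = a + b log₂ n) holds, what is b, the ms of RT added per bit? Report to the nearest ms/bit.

45 ms/bit

The slope on a log₂ axis is (380 − 245) / (4 − 1) = 45 ms/bit.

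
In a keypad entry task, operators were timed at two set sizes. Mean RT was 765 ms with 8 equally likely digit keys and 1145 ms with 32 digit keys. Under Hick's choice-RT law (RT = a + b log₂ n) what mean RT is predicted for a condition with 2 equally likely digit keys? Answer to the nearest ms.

385 ms

RT is linear in log₂ n, so two points fix the line:
  b = (1145 − 765) / (log₂ 32 − log₂ 8) = 380 / (5 − 3) = 190 ms/bit
  a = 765 − 190 × 3 = 195 ms
Then RT(2) = 195 + 190 × log₂ 2 = 195 + 190 × 1 ≈ 385.000 ms.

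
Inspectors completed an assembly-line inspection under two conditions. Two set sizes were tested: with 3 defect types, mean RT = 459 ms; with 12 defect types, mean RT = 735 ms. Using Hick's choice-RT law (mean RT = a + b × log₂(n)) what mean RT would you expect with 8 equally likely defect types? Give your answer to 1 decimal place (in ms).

RT is linear in log₂ n, so two points fix the line:
  b = (735 − 459) / (log₂ 12 − log₂ 3) = 276 / (3.5850 − 1.5850) = 138.000 ms/bit
  a = 459 − 138.000 × 1.5850 = 240.275 ms
Then RT(8) = 240.275 + 138.000 × log₂ 8 = 240.275 + 138.000 × 3 ≈ 654.275 ms.

654.3 ms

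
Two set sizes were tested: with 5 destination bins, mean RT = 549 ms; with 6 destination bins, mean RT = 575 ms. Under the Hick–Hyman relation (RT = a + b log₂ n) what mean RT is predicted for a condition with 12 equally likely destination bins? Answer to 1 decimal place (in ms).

With log₂ n on the abscissa the relation is linear; from the two conditions:
  b = (575 − 549) / (log₂ 6 − log₂ 5) = 26 / (2.5850 − 2.3219) = 98.846 ms/bit
  a = 549 − 98.846 × 2.3219 = 319.486 ms
Then RT(12) = 319.486 + 98.846 × log₂ 12 = 319.486 + 98.846 × 3.5850 ≈ 673.846 ms.

673.8 ms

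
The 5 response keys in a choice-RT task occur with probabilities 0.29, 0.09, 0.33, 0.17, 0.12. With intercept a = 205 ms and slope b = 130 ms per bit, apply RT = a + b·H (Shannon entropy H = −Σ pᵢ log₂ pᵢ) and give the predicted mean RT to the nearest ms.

486 ms

H = 0.29·log₂(1/0.29) + 0.09·log₂(1/0.09) + 0.33·log₂(1/0.33) + 0.17·log₂(1/0.17) + 0.12·log₂(1/0.12) = 2.1600 bits.
RT = 205 + 130 × 2.1600 = 485.80 ms.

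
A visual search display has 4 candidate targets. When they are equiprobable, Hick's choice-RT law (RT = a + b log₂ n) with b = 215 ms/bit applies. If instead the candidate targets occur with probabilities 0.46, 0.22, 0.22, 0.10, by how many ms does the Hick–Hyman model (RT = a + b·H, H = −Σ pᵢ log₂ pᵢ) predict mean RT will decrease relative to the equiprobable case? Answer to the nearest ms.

41 ms

The RT saving is b·ΔH. Equiprobable H₀ = log₂(4) = 2.0000 bits; with the given probabilities H = 1.8087 bits.
b·(H₀ − H) = 215 × (2.0000 − 1.8087) = 41.13 ms.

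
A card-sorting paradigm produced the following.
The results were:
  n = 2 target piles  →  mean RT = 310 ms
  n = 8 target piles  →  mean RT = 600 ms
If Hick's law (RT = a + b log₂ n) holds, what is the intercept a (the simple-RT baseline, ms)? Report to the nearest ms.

165 ms

b = (RT₂ − RT₁)/(log₂ n₂ − log₂ n₁) = (600 − 310)/(3 − 1) = 145 ms/bit.
Intercept: a = 310 − 145·log₂(2) = 165.000 ms.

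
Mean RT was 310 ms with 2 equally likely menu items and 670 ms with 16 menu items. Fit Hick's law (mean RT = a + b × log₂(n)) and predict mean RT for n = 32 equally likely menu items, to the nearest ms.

790 ms

Solve the two-equation system in a and b:
  b = (670 − 310) / (log₂ 16 − log₂ 2) = 360 / (4 − 1) = 120 ms/bit
  a = 310 − 120 × 1 = 190 ms
Then RT(32) = 190 + 120 × log₂ 32 = 190 + 120 × 5 ≈ 790.000 ms.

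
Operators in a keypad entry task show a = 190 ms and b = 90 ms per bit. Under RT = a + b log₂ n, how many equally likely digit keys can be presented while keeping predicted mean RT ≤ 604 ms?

24

Information budget: (604 − 190)/90 = 4.6000 bits, so n ≤ 2^4.6000 = 24.251 → at most 24.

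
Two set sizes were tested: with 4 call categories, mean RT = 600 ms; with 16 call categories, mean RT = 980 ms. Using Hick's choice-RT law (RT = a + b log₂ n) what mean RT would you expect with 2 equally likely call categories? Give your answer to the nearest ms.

Fit slope and intercept:
  b = (980 − 600) / (log₂ 16 − log₂ 4) = 380 / (4 − 2) = 190 ms/bit
  a = 600 − 190 × 2 = 220 ms
Then RT(2) = 220 + 190 × log₂ 2 = 220 + 190 × 1 ≈ 410.000 ms.

410 ms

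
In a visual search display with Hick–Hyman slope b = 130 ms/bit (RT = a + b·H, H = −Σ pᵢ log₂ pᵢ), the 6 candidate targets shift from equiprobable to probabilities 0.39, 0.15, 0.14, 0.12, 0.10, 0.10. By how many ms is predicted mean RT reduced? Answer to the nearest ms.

Equiprobable entropy H₀ = log₂ 6 = 2.5850 bits.
Skewed entropy H = −Σ pᵢ log₂ pᵢ = 2.3689 bits.
ΔRT = b·(H₀ − H) = 130 × 0.2161 = 28.09 ms.

28 ms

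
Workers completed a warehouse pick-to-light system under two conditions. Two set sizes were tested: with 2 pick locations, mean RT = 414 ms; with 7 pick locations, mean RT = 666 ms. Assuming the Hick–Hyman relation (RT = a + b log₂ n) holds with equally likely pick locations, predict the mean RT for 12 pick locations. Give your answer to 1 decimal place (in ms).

Fit slope and intercept:
  b = (666 − 414) / (log₂ 7 − log₂ 2) = 252 / (2.8074 − 1) = 139.430 ms/bit
  a = 414 − 139.430 × 1 = 274.570 ms
Then RT(12) = 274.570 + 139.430 × log₂ 12 = 274.570 + 139.430 × 3.5850 ≈ 774.422 ms.

774.4 ms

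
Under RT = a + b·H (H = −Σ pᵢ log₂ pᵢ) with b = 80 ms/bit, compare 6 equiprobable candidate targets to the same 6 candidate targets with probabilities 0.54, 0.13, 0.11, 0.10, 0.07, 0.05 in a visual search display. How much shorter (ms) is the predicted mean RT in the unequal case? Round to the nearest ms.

44 ms

The RT saving is b·ΔH. Equiprobable H₀ = log₂(6) = 2.5850 bits; with the given probabilities H = 2.0298 bits.
b·(H₀ − H) = 80 × (2.5850 − 2.0298) = 44.41 ms.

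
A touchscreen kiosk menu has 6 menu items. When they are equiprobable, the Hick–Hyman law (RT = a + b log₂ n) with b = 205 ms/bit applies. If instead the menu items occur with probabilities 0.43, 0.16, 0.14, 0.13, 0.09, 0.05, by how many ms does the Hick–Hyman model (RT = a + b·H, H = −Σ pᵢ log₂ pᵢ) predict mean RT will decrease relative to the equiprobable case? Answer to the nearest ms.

Equiprobable entropy H₀ = log₂ 6 = 2.5850 bits.
Skewed entropy H = −Σ pᵢ log₂ pᵢ = 2.2551 bits.
ΔRT = b·(H₀ − H) = 205 × 0.3299 = 67.62 ms.

68 ms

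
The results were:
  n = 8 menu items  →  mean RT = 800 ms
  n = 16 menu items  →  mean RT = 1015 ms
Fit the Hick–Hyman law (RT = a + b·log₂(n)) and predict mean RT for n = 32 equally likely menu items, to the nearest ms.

Solve the two-equation system in a and b:
  b = (1015 − 800) / (log₂ 16 − log₂ 8) = 215 / (4 − 3) = 215 ms/bit
  a = 800 − 215 × 3 = 155 ms
Then RT(32) = 155 + 215 × log₂ 32 = 155 + 215 × 5 ≈ 1230.000 ms.

1230 ms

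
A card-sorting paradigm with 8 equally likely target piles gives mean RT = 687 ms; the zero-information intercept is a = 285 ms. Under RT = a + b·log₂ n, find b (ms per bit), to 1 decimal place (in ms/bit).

134.0 ms/bit

b = (687 − 285) / log₂(8) = 402 / 3 = 134.000 ms/bit.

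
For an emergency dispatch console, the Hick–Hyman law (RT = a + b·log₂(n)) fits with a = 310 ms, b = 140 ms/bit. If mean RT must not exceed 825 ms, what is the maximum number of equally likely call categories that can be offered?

140·log₂ n ≤ 825 − 310 = 515, giving log₂ n ≤ 3.6786 and n ≤ 12.804. The largest whole number is 12.

12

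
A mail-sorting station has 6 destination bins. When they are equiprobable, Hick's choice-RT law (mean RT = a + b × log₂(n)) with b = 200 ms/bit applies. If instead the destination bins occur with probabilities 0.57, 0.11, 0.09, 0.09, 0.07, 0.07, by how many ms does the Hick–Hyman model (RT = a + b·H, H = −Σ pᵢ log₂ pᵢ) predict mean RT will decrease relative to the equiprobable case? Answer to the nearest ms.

Equiprobable entropy H₀ = log₂ 6 = 2.5850 bits.
Skewed entropy H = −Σ pᵢ log₂ pᵢ = 1.9750 bits.
ΔRT = b·(H₀ − H) = 200 × 0.6100 = 122.00 ms.

122 ms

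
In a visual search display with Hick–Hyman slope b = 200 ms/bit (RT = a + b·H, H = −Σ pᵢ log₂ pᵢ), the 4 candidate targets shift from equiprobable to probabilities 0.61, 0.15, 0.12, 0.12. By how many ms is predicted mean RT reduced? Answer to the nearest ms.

Equiprobable entropy H₀ = log₂ 4 = 2.0000 bits.
Skewed entropy H = −Σ pᵢ log₂ pᵢ = 1.5797 bits.
ΔRT = b·(H₀ − H) = 200 × 0.4203 = 84.06 ms.

84 ms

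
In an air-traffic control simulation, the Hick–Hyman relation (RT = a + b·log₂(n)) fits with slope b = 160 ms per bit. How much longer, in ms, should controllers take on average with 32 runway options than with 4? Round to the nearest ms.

Only the slope matters, since a is common to both: ΔRT = b·log₂(n₂/n₁).
log₂(32) − log₂(4) = log₂(32/4) = log₂(8) = 3.
ΔRT = 160 × 3.0000 = 480.000 ms.

480 ms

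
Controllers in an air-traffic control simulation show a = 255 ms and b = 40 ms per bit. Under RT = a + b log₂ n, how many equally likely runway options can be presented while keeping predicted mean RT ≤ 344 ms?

Set 255 + 40·log₂ n ≤ 344 → log₂ n ≤ (344 − 255)/40 = 2.2250.
So n ≤ 2^2.2250 = 4.675; the largest integer n is 4.

4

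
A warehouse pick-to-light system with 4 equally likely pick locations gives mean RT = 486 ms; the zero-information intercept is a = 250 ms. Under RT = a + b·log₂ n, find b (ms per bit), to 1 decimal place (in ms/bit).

b = (486 − 250) / log₂(4) = 236 / 2 = 118.000 ms/bit.

118.0 ms/bit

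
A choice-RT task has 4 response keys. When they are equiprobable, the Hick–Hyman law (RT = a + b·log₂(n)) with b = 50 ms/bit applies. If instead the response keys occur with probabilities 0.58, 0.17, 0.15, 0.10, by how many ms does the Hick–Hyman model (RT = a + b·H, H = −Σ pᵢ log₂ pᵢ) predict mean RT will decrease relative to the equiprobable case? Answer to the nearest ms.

Equiprobable entropy H₀ = log₂ 4 = 2.0000 bits.
Skewed entropy H = −Σ pᵢ log₂ pᵢ = 1.6331 bits.
ΔRT = b·(H₀ − H) = 50 × 0.3669 = 18.34 ms.

18 ms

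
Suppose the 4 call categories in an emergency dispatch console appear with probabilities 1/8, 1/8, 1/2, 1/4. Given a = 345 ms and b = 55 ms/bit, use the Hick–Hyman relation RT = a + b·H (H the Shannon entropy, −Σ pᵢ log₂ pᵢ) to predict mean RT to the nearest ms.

441 ms

H = −Σ pᵢ log₂ pᵢ = 0.125·3 + 0.125·3 + 0.5·1 + 0.25·2 = 1.750 bits.
RT = 345 + 55 × 1.750 = 441.25 ms.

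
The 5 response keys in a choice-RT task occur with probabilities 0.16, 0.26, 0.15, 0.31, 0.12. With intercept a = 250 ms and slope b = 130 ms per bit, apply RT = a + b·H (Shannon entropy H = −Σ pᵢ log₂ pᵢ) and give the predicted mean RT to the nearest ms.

540 ms

Entropy contributions −pᵢ log₂ pᵢ: 0.4230, 0.5053, 0.4105, 0.5238, 0.3671; sum H = 2.2297 bits.
RT = a + bH = 250 + 130·2.2297 = 539.86 ms.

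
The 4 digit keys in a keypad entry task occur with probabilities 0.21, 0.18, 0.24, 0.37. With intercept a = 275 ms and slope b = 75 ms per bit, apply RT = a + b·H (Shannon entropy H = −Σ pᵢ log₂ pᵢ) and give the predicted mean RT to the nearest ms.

Entropy contributions −pᵢ log₂ pᵢ: 0.4728, 0.4453, 0.4941, 0.5307; sum H = 1.9430 bits.
RT = a + bH = 275 + 75·1.9430 = 420.72 ms.

421 ms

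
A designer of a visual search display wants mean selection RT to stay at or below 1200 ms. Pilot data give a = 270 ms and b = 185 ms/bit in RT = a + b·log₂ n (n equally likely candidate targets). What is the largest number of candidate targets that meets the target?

185·log₂ n ≤ 1200 − 270 = 930, giving log₂ n ≤ 5.0270 and n ≤ 32.605. The largest whole number is 32.

32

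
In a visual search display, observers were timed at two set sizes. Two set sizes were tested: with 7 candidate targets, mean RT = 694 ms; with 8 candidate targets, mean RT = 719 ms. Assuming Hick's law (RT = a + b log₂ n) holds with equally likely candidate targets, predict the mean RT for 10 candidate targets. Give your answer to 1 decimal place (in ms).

With log₂ n on the abscissa the relation is linear; from the two conditions:
  b = (719 − 694) / (log₂ 8 − log₂ 7) = 25 / (3 − 2.8074) = 129.772 ms/bit
  a = 694 − 129.772 × 2.8074 = 329.683 ms
Then RT(10) = 329.683 + 129.772 × log₂ 10 = 329.683 + 129.772 × 3.3219 ≈ 760.777 ms.

760.8 ms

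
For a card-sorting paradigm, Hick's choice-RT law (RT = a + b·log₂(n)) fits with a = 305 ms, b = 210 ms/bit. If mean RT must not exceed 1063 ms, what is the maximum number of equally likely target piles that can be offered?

12

210·log₂ n ≤ 1063 − 305 = 758, giving log₂ n ≤ 3.6095 and n ≤ 12.206. The largest whole number is 12.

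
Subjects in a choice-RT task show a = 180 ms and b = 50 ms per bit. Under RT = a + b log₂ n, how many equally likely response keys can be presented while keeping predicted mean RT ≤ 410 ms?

50·log₂ n ≤ 410 − 180 = 230, giving log₂ n ≤ 4.6000 and n ≤ 24.251. The largest whole number is 24.

24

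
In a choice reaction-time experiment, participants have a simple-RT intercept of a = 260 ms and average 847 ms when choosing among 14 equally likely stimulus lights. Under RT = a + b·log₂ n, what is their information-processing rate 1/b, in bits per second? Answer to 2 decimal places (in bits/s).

Choice component = 847 − 260 = 587 ms over log₂(14) = 3.8074 bits.
b = 587 / 3.8074 = 154.175 ms/bit, so 1/b = 6.486 bits/s.

6.49 bits/s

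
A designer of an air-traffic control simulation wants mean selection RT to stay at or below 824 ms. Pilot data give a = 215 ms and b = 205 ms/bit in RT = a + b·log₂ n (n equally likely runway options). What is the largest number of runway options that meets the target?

Information budget: (824 − 215)/205 = 2.9707 bits, so n ≤ 2^2.9707 = 7.839 → at most 7.

7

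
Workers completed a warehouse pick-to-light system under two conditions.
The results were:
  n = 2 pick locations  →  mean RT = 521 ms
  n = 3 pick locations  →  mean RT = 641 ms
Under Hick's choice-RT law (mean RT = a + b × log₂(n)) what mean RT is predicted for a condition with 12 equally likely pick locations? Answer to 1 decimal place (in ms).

1051.3 ms

RT is linear in log₂ n, so two points fix the line:
  b = (641 − 521) / (log₂ 3 − log₂ 2) = 120 / (1.5850 − 1) = 205.141 ms/bit
  a = 521 − 205.141 × 1 = 315.859 ms
Then RT(12) = 315.859 + 205.141 × log₂ 12 = 315.859 + 205.141 × 3.5850 ≈ 1051.283 ms.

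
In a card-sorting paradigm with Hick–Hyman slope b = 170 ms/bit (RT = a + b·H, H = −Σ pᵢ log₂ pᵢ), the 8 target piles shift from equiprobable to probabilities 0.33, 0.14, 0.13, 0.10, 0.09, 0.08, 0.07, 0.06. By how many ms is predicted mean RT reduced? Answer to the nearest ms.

41 ms

The RT saving is b·ΔH. Equiprobable H₀ = log₂(8) = 3.0000 bits; with the given probabilities H = 2.7560 bits.
b·(H₀ − H) = 170 × (3.0000 − 2.7560) = 41.48 ms.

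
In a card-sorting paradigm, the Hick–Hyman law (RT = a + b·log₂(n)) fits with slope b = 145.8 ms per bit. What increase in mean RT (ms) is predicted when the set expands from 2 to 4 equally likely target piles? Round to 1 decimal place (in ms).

The intercept a cancels: ΔRT = b·(log₂ n₂ − log₂ n₁) = b·log₂(n₂/n₁).
log₂(4) − log₂(2) = log₂(4/2) = log₂(2) = 1.
ΔRT = 145.8 × 1.0000 = 145.800 ms.

145.8 ms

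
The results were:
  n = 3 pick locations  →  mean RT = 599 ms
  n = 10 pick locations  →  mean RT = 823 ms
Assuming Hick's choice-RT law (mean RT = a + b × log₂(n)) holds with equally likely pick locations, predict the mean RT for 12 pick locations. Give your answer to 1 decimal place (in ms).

Solve the two-equation system in a and b:
  b = (823 − 599) / (log₂ 10 − log₂ 3) = 224 / (3.3219 − 1.5850) = 128.961 ms/bit
  a = 599 − 128.961 × 1.5850 = 394.602 ms
Then RT(12) = 394.602 + 128.961 × log₂ 12 = 394.602 + 128.961 × 3.5850 ≈ 856.921 ms.

856.9 ms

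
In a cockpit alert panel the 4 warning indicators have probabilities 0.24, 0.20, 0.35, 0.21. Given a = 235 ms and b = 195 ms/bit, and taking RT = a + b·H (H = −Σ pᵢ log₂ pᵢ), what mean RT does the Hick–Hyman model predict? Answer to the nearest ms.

617 ms

H = 0.24·log₂(1/0.24) + 0.20·log₂(1/0.20) + 0.35·log₂(1/0.35) + 0.21·log₂(1/0.21) = 1.9614 bits.
RT = 235 + 195 × 1.9614 = 617.48 ms.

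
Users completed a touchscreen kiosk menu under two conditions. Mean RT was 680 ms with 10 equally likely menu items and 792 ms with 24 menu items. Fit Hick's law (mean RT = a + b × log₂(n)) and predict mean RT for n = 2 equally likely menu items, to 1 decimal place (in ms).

Fit slope and intercept:
  b = (792 − 680) / (log₂ 24 − log₂ 10) = 112 / (4.5850 − 3.3219) = 88.675 ms/bit
  a = 680 − 88.675 × 3.3219 = 385.427 ms
Then RT(2) = 385.427 + 88.675 × log₂ 2 = 385.427 + 88.675 × 1 ≈ 474.102 ms.

474.1 ms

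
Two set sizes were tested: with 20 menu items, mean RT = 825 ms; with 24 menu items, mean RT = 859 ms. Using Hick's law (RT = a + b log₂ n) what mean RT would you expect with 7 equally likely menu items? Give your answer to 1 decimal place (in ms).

Solve the two-equation system in a and b:
  b = (859 − 825) / (log₂ 24 − log₂ 20) = 34 / (4.5850 − 4.3219) = 129.261 ms/bit
  a = 825 − 129.261 × 4.3219 = 266.345 ms
Then RT(7) = 266.345 + 129.261 × log₂ 7 = 266.345 + 129.261 × 2.8074 ≈ 629.225 ms.

629.2 ms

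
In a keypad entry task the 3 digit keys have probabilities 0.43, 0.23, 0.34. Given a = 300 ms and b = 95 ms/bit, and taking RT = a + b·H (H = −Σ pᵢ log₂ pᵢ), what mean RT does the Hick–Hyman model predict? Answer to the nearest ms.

446 ms

H = 0.43·log₂(1/0.43) + 0.23·log₂(1/0.23) + 0.34·log₂(1/0.34) = 1.5404 bits.
RT = 300 + 95 × 1.5404 = 446.34 ms.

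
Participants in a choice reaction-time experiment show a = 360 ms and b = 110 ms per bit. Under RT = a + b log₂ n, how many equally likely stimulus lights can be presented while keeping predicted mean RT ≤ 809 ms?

16

110·log₂ n ≤ 809 − 360 = 449, giving log₂ n ≤ 4.0818 and n ≤ 16.934. The largest whole number is 16.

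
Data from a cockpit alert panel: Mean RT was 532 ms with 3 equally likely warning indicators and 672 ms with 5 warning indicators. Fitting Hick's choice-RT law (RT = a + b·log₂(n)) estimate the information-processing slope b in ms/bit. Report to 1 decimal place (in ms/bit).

190.0 ms/bit

The slope on a log₂ axis is (672 − 532) / (2.3219 − 1.5850) = 189.968 ms/bit.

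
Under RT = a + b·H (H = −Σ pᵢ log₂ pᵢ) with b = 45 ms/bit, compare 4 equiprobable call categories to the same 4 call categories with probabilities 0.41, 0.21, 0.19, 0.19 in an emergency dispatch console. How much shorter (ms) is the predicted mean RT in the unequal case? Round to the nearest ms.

Equiprobable entropy H₀ = log₂ 4 = 2.0000 bits.
Skewed entropy H = −Σ pᵢ log₂ pᵢ = 1.9107 bits.
ΔRT = b·(H₀ − H) = 45 × 0.0893 = 4.02 ms.

4 ms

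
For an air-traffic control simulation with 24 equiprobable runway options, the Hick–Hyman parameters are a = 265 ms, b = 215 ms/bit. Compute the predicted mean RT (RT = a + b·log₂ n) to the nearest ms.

1251 ms

log₂(24) = 4.5850 bits, so RT = 265 + 215 × 4.5850 ≈ 1250.767 ms.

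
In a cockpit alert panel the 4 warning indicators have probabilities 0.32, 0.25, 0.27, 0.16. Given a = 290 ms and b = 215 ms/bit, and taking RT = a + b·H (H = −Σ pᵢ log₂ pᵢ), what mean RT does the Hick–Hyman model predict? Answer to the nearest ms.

H = 0.32·log₂(1/0.32) + 0.25·log₂(1/0.25) + 0.27·log₂(1/0.27) + 0.16·log₂(1/0.16) = 1.9591 bits.
RT = 290 + 215 × 1.9591 = 711.20 ms.

711 ms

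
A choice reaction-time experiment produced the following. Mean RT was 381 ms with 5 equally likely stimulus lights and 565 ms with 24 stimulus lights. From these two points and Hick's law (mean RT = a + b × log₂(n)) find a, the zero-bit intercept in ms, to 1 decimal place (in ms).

b = (RT₂ − RT₁)/(log₂ n₂ − log₂ n₁) = (565 − 381)/(4.5850 − 2.3219) = 81.307 ms/bit.
a = RT₁ − b·log₂ n₁ = 381 − 81.307 × 2.3219 = 192.212 ms.

192.2 ms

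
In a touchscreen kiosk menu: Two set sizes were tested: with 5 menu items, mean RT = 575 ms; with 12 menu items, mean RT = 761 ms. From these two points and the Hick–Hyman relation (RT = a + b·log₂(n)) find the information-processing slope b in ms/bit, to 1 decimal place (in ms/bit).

147.3 ms/bit

b = (RT₂ − RT₁)/(log₂ n₂ − log₂ n₁) = (761 − 575)/(3.5850 − 2.3219) = 147.264 ms/bit.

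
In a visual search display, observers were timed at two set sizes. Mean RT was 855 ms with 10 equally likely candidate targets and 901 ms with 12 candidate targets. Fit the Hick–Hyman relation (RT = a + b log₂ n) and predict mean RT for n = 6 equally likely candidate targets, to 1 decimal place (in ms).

RT is linear in log₂ n, so two points fix the line:
  b = (901 − 855) / (log₂ 12 − log₂ 10) = 46 / (3.5850 − 3.3219) = 174.882 ms/bit
  a = 855 − 174.882 × 3.3219 = 274.054 ms
Then RT(6) = 274.054 + 174.882 × log₂ 6 = 274.054 + 174.882 × 2.5850 ≈ 726.118 ms.

726.1 ms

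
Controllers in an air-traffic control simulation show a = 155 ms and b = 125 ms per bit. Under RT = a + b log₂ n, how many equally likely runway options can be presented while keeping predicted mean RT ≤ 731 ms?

24

125·log₂ n ≤ 731 − 155 = 576, giving log₂ n ≤ 4.6080 and n ≤ 24.386. The largest whole number is 24.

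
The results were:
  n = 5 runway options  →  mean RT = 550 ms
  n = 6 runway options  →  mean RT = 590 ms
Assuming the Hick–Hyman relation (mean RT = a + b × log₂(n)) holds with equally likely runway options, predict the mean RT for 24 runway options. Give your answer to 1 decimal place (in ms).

894.1 ms

Solve the two-equation system in a and b:
  b = (590 − 550) / (log₂ 6 − log₂ 5) = 40 / (2.5850 − 2.3219) = 152.071 ms/bit
  a = 550 − 152.071 × 2.3219 = 196.901 ms
Then RT(24) = 196.901 + 152.071 × log₂ 24 = 196.901 + 152.071 × 4.5850 ≈ 894.143 ms.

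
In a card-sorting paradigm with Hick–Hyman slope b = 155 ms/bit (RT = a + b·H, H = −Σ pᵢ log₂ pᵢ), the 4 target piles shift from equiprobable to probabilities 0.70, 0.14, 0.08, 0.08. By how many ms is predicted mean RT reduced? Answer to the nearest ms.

The RT saving is b·ΔH. Equiprobable H₀ = log₂(4) = 2.0000 bits; with the given probabilities H = 1.3403 bits.
b·(H₀ − H) = 155 × (2.0000 − 1.3403) = 102.25 ms.

102 ms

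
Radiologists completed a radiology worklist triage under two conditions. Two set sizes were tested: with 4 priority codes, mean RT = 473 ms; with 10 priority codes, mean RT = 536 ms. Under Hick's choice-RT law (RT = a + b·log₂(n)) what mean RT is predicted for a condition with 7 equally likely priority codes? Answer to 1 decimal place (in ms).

511.5 ms

Fit slope and intercept:
  b = (536 − 473) / (log₂ 10 − log₂ 4) = 63 / (3.3219 − 2) = 47.658 ms/bit
  a = 473 − 47.658 × 2 = 377.685 ms
Then RT(7) = 377.685 + 47.658 × log₂ 7 = 377.685 + 47.658 × 2.8074 ≈ 511.477 ms.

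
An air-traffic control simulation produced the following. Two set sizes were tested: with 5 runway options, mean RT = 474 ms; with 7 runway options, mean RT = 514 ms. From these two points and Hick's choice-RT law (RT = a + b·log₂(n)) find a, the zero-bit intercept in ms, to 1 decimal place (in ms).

b = (RT₂ − RT₁)/(log₂ n₂ − log₂ n₁) = (514 − 474)/(2.8074 − 2.3219) = 82.402 ms/bit.
Intercept: a = 474 − 82.402·log₂(5) = 282.669 ms.

282.7 ms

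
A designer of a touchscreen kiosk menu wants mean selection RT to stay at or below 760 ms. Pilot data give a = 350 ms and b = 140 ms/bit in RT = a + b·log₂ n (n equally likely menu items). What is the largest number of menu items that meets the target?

7

Information budget: (760 − 350)/140 = 2.9286 bits, so n ≤ 2^2.9286 = 7.614 → at most 7.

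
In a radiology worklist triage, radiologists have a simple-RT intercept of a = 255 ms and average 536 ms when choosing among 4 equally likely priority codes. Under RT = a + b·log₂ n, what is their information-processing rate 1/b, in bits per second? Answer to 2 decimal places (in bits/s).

7.12 bits/s

b = (536 − 255)/log₂ 4 = 281/2 = 140.500 ms per bit = 0.14050 s/bit; the reciprocal is 7.117 bits/s.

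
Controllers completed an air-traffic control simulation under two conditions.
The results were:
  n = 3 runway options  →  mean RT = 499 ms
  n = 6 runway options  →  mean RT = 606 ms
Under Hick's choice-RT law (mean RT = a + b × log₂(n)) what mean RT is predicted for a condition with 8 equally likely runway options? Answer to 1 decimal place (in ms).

650.4 ms

With log₂ n on the abscissa the relation is linear; from the two conditions:
  b = (606 − 499) / (log₂ 6 − log₂ 3) = 107 / (2.5850 − 1.5850) = 107.000 ms/bit
  a = 499 − 107.000 × 1.5850 = 329.409 ms
Then RT(8) = 329.409 + 107.000 × log₂ 8 = 329.409 + 107.000 × 3 ≈ 650.409 ms.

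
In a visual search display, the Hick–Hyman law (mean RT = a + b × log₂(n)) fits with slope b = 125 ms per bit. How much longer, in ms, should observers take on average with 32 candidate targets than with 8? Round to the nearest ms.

ΔRT = (a + b log₂ n₂) − (a + b log₂ n₁) = b·(log₂ n₂ − log₂ n₁).
log₂(32) − log₂(8) = log₂(32/8) = log₂(4) = 2.
ΔRT = 125 × 2.0000 = 250.000 ms.

250 ms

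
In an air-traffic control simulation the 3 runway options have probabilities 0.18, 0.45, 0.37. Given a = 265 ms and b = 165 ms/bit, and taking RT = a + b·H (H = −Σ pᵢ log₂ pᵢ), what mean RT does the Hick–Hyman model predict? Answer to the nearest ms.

H = 0.18·log₂(1/0.18) + 0.45·log₂(1/0.45) + 0.37·log₂(1/0.37) = 1.4944 bits.
RT = 265 + 165 × 1.4944 = 511.58 ms.

512 ms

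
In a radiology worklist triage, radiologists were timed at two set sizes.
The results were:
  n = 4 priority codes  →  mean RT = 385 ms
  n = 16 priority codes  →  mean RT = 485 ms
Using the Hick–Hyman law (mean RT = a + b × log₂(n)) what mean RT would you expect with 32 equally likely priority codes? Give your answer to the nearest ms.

With log₂ n on the abscissa the relation is linear; from the two conditions:
  b = (485 − 385) / (log₂ 16 − log₂ 4) = 100 / (4 − 2) = 50 ms/bit
  a = 385 − 50 × 2 = 285 ms
Then RT(32) = 285 + 50 × log₂ 32 = 285 + 50 × 5 ≈ 535.000 ms.

535 ms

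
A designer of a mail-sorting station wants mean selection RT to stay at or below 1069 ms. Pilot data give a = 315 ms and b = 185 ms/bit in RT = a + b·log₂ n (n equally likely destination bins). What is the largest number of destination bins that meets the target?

16

185·log₂ n ≤ 1069 − 315 = 754, giving log₂ n ≤ 4.0757 and n ≤ 16.862. The largest whole number is 16.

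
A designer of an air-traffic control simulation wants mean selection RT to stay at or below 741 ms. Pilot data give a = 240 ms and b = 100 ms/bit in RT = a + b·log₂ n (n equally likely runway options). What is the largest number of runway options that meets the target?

32

Information budget: (741 − 240)/100 = 5.0100 bits, so n ≤ 2^5.0100 = 32.223 → at most 32.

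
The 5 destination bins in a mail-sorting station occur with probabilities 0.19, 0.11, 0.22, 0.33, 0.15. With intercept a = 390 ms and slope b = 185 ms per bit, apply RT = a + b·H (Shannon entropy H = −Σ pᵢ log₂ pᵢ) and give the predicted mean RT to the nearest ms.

802 ms

Entropy contributions −pᵢ log₂ pᵢ: 0.4552, 0.3503, 0.4806, 0.5278, 0.4105; sum H = 2.2245 bits.
RT = a + bH = 390 + 185·2.2245 = 801.52 ms.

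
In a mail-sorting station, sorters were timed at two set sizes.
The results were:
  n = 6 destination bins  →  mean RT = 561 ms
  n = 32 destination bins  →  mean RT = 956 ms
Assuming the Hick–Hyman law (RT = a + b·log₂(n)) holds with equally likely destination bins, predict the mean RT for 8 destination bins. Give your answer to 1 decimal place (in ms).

RT is linear in log₂ n, so two points fix the line:
  b = (956 − 561) / (log₂ 32 − log₂ 6) = 395 / (5 − 2.5850) = 163.559 ms/bit
  a = 561 − 163.559 × 2.5850 = 138.207 ms
Then RT(8) = 138.207 + 163.559 × log₂ 8 = 138.207 + 163.559 × 3 ≈ 628.883 ms.

628.9 ms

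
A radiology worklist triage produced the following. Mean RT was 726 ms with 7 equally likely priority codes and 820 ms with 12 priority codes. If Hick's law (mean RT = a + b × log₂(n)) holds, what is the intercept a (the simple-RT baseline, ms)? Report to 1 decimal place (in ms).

Slope: b = (820 − 726) / (log₂ 12 − log₂ 7) = 94/0.7776 = 120.884 ms/bit.
Intercept: a = 726 − 120.884·log₂(7) = 386.637 ms.

386.6 ms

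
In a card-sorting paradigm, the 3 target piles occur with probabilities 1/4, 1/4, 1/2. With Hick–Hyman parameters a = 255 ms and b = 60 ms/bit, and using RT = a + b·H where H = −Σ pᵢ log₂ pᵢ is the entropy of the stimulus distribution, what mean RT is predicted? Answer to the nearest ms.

Each term −pᵢ log₂ pᵢ: 0.25·2 + 0.25·2 + 0.5·1; summed, H = 1.500 bits.
Mean RT = a + bH = 255 + 60·1.500 = 345.00 ms.

345 ms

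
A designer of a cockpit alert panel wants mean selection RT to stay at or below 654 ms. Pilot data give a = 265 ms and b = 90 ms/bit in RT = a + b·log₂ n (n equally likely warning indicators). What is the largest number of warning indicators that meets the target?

Information budget: (654 − 265)/90 = 4.3222 bits, so n ≤ 2^4.3222 = 20.004 → at most 20.

20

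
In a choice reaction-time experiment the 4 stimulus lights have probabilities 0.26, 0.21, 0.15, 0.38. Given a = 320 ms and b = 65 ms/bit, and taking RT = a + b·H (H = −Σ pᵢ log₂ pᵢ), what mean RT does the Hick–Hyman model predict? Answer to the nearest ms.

445 ms

H = 0.26·log₂(1/0.26) + 0.21·log₂(1/0.21) + 0.15·log₂(1/0.15) + 0.38·log₂(1/0.38) = 1.9191 bits.
RT = 320 + 65 × 1.9191 = 444.74 ms.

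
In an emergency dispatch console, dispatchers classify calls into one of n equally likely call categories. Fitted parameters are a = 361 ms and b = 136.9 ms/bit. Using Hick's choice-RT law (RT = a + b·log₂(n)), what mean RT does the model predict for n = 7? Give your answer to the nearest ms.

745 ms

log₂(7) = 2.8074 bits, so RT = 361 + 136.9 × 2.8074 ≈ 745.327 ms.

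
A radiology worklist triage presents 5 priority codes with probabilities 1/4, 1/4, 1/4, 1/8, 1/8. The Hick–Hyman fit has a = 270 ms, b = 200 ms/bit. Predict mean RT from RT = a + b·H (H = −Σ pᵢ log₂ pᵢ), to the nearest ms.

720 ms

H = −Σ pᵢ log₂ pᵢ = 0.25·2 + 0.25·2 + 0.25·2 + 0.125·3 + 0.125·3 = 2.250 bits.
RT = 270 + 200 × 2.250 = 720.00 ms.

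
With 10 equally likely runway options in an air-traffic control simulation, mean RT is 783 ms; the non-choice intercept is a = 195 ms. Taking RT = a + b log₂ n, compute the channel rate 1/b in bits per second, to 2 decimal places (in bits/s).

5.65 bits/s

b = (783 − 195)/log₂ 10 = 588/3.3219 = 177.006 ms per bit = 0.17701 s/bit; the reciprocal is 5.650 bits/s.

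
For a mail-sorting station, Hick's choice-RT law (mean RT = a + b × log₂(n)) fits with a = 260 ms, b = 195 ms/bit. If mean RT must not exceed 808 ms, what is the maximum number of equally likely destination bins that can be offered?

7

Information budget: (808 − 260)/195 = 2.8103 bits, so n ≤ 2^2.8103 = 7.014 → at most 7.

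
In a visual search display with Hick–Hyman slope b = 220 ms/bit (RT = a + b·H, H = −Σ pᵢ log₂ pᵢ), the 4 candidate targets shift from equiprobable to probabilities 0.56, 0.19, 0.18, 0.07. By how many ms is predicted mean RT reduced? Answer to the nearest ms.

The RT saving is b·ΔH. Equiprobable H₀ = log₂(4) = 2.0000 bits; with the given probabilities H = 1.6375 bits.
b·(H₀ − H) = 220 × (2.0000 − 1.6375) = 79.74 ms.

80 ms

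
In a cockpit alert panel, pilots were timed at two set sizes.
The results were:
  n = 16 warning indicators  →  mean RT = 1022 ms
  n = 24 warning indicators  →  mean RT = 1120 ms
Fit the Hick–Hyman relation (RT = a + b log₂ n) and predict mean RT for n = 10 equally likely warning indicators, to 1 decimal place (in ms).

RT is linear in log₂ n, so two points fix the line:
  b = (1120 − 1022) / (log₂ 24 − log₂ 16) = 98 / (4.5850 − 4) = 167.532 ms/bit
  a = 1022 − 167.532 × 4 = 351.872 ms
Then RT(10) = 351.872 + 167.532 × log₂ 10 = 351.872 + 167.532 × 3.3219 ≈ 908.401 ms.

908.4 ms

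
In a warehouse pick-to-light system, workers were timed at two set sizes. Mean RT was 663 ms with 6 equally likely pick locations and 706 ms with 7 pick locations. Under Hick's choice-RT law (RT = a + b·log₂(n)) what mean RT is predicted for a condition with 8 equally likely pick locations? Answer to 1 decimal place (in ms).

743.2 ms

Fit slope and intercept:
  b = (706 − 663) / (log₂ 7 − log₂ 6) = 43 / (2.8074 − 2.5850) = 193.352 ms/bit
  a = 663 − 193.352 × 2.5850 = 163.193 ms
Then RT(8) = 163.193 + 193.352 × log₂ 8 = 163.193 + 193.352 × 3 ≈ 743.248 ms.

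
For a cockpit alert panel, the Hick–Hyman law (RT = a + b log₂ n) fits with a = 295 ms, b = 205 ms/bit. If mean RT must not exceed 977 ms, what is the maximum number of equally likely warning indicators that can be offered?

Set 295 + 205·log₂ n ≤ 977 → log₂ n ≤ (977 − 295)/205 = 3.3268.
So n ≤ 2^3.3268 = 10.034; the largest integer n is 10.

10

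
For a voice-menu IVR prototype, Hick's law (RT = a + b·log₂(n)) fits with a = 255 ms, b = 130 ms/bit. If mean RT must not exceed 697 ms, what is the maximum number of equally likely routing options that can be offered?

10

Information budget: (697 − 255)/130 = 3.4000 bits, so n ≤ 2^3.4000 = 10.556 → at most 10.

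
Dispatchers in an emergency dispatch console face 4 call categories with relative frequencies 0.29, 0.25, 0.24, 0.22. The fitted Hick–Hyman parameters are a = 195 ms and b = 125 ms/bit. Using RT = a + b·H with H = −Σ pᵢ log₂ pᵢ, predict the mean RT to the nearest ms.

Entropy contributions −pᵢ log₂ pᵢ: 0.5179, 0.5000, 0.4941, 0.4806; sum H = 1.9926 bits.
RT = a + bH = 195 + 125·1.9926 = 444.08 ms.

444 ms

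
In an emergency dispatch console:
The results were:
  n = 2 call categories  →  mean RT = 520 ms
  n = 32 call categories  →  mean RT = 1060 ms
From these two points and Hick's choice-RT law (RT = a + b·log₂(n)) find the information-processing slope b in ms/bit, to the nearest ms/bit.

b = (RT₂ − RT₁)/(log₂ n₂ − log₂ n₁) = (1060 − 520)/(5 − 1) = 135 ms/bit.

135 ms/bit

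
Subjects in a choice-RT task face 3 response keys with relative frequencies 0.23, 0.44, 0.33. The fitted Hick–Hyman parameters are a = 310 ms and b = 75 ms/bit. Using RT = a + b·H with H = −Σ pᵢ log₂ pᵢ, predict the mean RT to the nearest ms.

Entropy contributions −pᵢ log₂ pᵢ: 0.4877, 0.5211, 0.5278; sum H = 1.5366 bits.
RT = a + bH = 310 + 75·1.5366 = 425.25 ms.

425 ms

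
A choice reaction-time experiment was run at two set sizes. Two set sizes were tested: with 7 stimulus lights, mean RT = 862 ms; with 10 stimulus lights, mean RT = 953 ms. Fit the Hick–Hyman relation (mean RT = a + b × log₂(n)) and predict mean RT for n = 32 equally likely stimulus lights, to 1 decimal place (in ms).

1249.8 ms

RT is linear in log₂ n, so two points fix the line:
  b = (953 − 862) / (log₂ 10 − log₂ 7) = 91 / (3.3219 − 2.8074) = 176.846 ms/bit
  a = 862 − 176.846 × 2.8074 = 365.532 ms
Then RT(32) = 365.532 + 176.846 × log₂ 32 = 365.532 + 176.846 × 5 ≈ 1249.760 ms.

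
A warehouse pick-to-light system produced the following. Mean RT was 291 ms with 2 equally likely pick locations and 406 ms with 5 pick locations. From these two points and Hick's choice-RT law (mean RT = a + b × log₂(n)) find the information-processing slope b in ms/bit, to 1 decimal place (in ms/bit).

b = (RT₂ − RT₁)/(log₂ n₂ − log₂ n₁) = (406 − 291)/(2.3219 − 1) = 86.994 ms/bit.

87.0 ms/bit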